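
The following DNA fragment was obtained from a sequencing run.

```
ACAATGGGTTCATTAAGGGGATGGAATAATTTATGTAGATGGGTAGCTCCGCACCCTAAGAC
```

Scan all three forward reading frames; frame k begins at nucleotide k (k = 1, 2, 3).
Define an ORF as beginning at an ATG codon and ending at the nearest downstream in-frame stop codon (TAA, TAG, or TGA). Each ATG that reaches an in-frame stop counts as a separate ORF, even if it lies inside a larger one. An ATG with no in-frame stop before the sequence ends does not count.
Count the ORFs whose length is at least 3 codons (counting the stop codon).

Frame 1: ACA ATG GGT TCA TTA AGG GGA TGG AAT AAT TTA TGT AGA TGG GTA GCT CCG CAC CCT AAG — no ATG→stop ORF.
Frame 2: CAA TGG GTT CAT TAA GGG GAT GGA ATA ATT TAT GTA GAT GGG TAG CTC CGC ACC CTA AGA — no ATG→stop ORF.
Frame 3: AAT GGG TTC ATT AAG GGG ATG GAA TAA TTT ATG TAG ATG GGT AGC TCC GCA CCC TAA GAC — ATG at 21, stop TAA at 27 → 9 nt; ATG at 33, stop TAG at 36 → 6 nt; ATG at 39, stop TAA at 57 → 21 nt.
ORFs ≥ 3 codons: frame 3 21–29 (3 codons), frame 3 39–59 (7 codons). Count = 2.

2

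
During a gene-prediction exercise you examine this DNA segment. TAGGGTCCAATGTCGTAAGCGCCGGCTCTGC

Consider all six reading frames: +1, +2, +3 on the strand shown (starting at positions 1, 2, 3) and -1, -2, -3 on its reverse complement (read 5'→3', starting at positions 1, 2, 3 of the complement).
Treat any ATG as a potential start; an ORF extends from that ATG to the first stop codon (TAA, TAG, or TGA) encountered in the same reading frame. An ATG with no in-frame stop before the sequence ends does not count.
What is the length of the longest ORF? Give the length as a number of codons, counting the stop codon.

Reverse complement (5'→3'): GCAGAGCCGGCGCTTACGACATTGGACCCTA
Frame +1: TAG GGT CCA ATG TCG TAA GCG CCG GCT CTG — ATG at 10, stop TAA at 16 → 9 nt.
Frame +2: AGG GTC CAA TGT CGT AAG CGC CGG CTC TGC — no ATG→stop ORF.
Frame +3: GGG TCC AAT GTC GTA AGC GCC GGC TCT — no ATG→stop ORF.
Frame -1: GCA GAG CCG GCG CTT ACG ACA TTG GAC CCT — no ATG→stop ORF.
Frame -2: CAG AGC CGG CGC TTA CGA CAT TGG ACC CTA — no ATG→stop ORF.
Frame -3: AGA GCC GGC GCT TAC GAC ATT GGA CCC — no ATG→stop ORF.
Longest: frame +1, positions 10–18, 9 nt = 3 codons = 2 aa. → 3 codons.

3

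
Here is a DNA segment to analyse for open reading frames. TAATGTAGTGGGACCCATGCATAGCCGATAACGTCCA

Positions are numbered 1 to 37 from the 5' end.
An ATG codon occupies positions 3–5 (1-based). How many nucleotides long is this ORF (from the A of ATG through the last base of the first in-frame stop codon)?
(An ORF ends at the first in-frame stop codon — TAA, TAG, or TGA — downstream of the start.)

6

Codons from position 3: ATG (3–5), TAG (6–8).
TAG is the first in-frame stop; ORF spans 3–8, 6 nucleotides.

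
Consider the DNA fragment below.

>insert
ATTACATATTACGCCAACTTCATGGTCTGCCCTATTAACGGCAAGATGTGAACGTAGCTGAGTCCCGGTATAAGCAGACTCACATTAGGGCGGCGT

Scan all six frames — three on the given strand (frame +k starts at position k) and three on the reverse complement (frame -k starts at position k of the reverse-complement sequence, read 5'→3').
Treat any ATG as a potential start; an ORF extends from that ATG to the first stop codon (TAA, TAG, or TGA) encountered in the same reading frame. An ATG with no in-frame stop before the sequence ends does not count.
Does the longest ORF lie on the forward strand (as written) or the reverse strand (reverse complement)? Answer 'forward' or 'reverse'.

forward

Reverse complement (5'→3'): ACGCCGCCCTAATGTGAGTCTGCTTATACCGGGACTCAGCTACGTTCACATCTTGCCGTTAATAGGGCAGACCATGAAGTTGGCGTAATATGTAAT
Frame +1: ATT ACA TAT TAC GCC AAC TTC ATG GTC TGC CCT ATT AAC GGC AAG ATG TGA ACG TAG CTG AGT CCC GGT ATA AGC AGA CTC ACA TTA GGG CGG CGT — ATG at 22, stop TGA at 49 → 30 nt; ATG at 46, stop TGA at 49 → 6 nt.
Frame +2: TTA CAT ATT ACG CCA ACT TCA TGG TCT GCC CTA TTA ACG GCA AGA TGT GAA CGT AGC TGA GTC CCG GTA TAA GCA GAC TCA CAT TAG GGC GGC — no ATG→stop ORF.
Frame +3: TAC ATA TTA CGC CAA CTT CAT GGT CTG CCC TAT TAA CGG CAA GAT GTG AAC GTA GCT GAG TCC CGG TAT AAG CAG ACT CAC ATT AGG GCG GCG — no ATG→stop ORF.
Frame -1: ACG CCG CCC TAA TGT GAG TCT GCT TAT ACC GGG ACT CAG CTA CGT TCA CAT CTT GCC GTT AAT AGG GCA GAC CAT GAA GTT GGC GTA ATA TGT AAT — no ATG→stop ORF.
Frame -2: CGC CGC CCT AAT GTG AGT CTG CTT ATA CCG GGA CTC AGC TAC GTT CAC ATC TTG CCG TTA ATA GGG CAG ACC ATG AAG TTG GCG TAA TAT GTA — ATG at 74, stop TAA at 86 → 15 nt.
Frame -3: GCC GCC CTA ATG TGA GTC TGC TTA TAC CGG GAC TCA GCT ACG TTC ACA TCT TGC CGT TAA TAG GGC AGA CCA TGA AGT TGG CGT AAT ATG TAA — ATG at 12, stop TGA at 15 → 6 nt; ATG at 90, stop TAA at 93 → 6 nt.
Forward-strand max 30 nt; reverse-strand max 15 nt. The forward strand has the longer ORF.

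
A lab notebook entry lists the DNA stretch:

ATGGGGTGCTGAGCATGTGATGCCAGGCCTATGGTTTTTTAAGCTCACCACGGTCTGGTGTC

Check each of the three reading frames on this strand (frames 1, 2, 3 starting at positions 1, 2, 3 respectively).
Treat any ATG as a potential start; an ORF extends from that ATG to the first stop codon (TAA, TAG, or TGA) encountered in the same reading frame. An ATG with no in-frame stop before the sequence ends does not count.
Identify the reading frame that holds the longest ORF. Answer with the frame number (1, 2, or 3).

Frame 1: ATG GGG TGC TGA GCA TGT GAT GCC AGG CCT ATG GTT TTT TAA GCT CAC CAC GGT CTG GTG — ATG at 1, stop TGA at 10 → 12 nt; ATG at 31, stop TAA at 40 → 12 nt.
Frame 2: TGG GGT GCT GAG CAT GTG ATG CCA GGC CTA TGG TTT TTT AAG CTC ACC ACG GTC TGG TGT — no ATG→stop ORF.
Frame 3: GGG GTG CTG AGC ATG TGA TGC CAG GCC TAT GGT TTT TTA AGC TCA CCA CGG TCT GGT GTC — ATG at 15, stop TGA at 18 → 6 nt.
Longest ORF is 12 nt in frame 1 (positions 1–12).

1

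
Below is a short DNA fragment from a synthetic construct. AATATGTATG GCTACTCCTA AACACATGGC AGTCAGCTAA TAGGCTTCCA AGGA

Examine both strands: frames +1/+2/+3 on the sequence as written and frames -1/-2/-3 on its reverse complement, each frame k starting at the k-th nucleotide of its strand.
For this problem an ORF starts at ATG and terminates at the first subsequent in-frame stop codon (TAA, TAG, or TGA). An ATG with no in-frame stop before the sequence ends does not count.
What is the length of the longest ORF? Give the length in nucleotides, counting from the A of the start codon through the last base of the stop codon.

33

Reverse complement (5'→3'): TCCTTGGAAGCCTATTAGCTGACTGCCATGTGTTTAGGAGTAGCCATACATATT
Frame +1: AAT ATG TAT GGC TAC TCC TAA ACA CAT GGC AGT CAG CTA ATA GGC TTC CAA GGA — ATG at 4, stop TAA at 19 → 18 nt.
Frame +2: ATA TGT ATG GCT ACT CCT AAA CAC ATG GCA GTC AGC TAA TAG GCT TCC AAG — ATG at 8, stop TAA at 38 → 33 nt; ATG at 26, stop TAA at 38 → 15 nt.
Frame +3: TAT GTA TGG CTA CTC CTA AAC ACA TGG CAG TCA GCT AAT AGG CTT CCA AGG — no ATG→stop ORF.
Frame -1: TCC TTG GAA GCC TAT TAG CTG ACT GCC ATG TGT TTA GGA GTA GCC ATA CAT ATT — no ATG→stop ORF.
Frame -2: CCT TGG AAG CCT ATT AGC TGA CTG CCA TGT GTT TAG GAG TAG CCA TAC ATA — no ATG→stop ORF.
Frame -3: CTT GGA AGC CTA TTA GCT GAC TGC CAT GTG TTT AGG AGT AGC CAT ACA TAT — no ATG→stop ORF.
Longest: frame +2, positions 8–40, 33 nt = 11 codons = 10 aa. → 33 nucleotides.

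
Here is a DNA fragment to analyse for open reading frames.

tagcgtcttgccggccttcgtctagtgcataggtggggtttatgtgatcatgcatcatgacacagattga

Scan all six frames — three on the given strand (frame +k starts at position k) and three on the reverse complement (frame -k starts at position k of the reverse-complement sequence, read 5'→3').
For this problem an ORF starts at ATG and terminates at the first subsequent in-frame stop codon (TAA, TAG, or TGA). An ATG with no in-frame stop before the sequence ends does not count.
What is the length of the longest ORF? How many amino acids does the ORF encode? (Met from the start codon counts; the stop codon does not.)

6

Reverse complement (5'→3'): TCAATCTGTGTCATGATGCATGATCACATAAACCCCACCTATGCACTAGACGAAGGCCGGCAAGACGCTA
Frame +1: TAG CGT CTT GCC GGC CTT CGT CTA GTG CAT AGG TGG GGT TTA TGT GAT CAT GCA TCA TGA CAC AGA TTG — no ATG→stop ORF.
Frame +2: AGC GTC TTG CCG GCC TTC GTC TAG TGC ATA GGT GGG GTT TAT GTG ATC ATG CAT CAT GAC ACA GAT TGA — ATG at 50, stop TGA at 68 → 21 nt.
Frame +3: GCG TCT TGC CGG CCT TCG TCT AGT GCA TAG GTG GGG TTT ATG TGA TCA TGC ATC ATG ACA CAG ATT — ATG at 42, stop TGA at 45 → 6 nt.
Frame -1: TCA ATC TGT GTC ATG ATG CAT GAT CAC ATA AAC CCC ACC TAT GCA CTA GAC GAA GGC CGG CAA GAC GCT — no ATG→stop ORF.
Frame -2: CAA TCT GTG TCA TGA TGC ATG ATC ACA TAA ACC CCA CCT ATG CAC TAG ACG AAG GCC GGC AAG ACG CTA — ATG at 20, stop TAA at 29 → 12 nt; ATG at 41, stop TAG at 47 → 9 nt.
Frame -3: AAT CTG TGT CAT GAT GCA TGA TCA CAT AAA CCC CAC CTA TGC ACT AGA CGA AGG CCG GCA AGA CGC — no ATG→stop ORF.
Longest: frame +2, positions 50–70, 21 nt = 7 codons = 6 aa. → 6 amino acids.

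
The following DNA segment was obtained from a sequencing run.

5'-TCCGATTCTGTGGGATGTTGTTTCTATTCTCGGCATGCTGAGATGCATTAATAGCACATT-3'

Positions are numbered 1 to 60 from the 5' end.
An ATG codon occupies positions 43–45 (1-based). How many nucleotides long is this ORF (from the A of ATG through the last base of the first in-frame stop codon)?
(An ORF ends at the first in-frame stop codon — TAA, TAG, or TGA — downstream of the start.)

9

Codons from position 43: ATG (43–45), CAT (46–48), TAA (49–51).
TAA is the first in-frame stop; ORF spans 43–51, 9 nucleotides.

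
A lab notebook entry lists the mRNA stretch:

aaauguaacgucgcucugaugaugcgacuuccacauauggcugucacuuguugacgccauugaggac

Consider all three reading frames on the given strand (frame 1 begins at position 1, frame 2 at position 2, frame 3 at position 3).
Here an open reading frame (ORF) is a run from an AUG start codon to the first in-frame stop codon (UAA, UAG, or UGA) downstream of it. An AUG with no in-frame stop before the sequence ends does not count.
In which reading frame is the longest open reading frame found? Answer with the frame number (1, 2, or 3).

Frame 1: AAA UGU AAC GUC GCU CUG AUG AUG CGA CUU CCA CAU AUG GCU GUC ACU UGU UGA CGC CAU UGA GGA — AUG at 19, stop UGA at 52 → 36 nt; AUG at 22, stop UGA at 52 → 33 nt; AUG at 37, stop UGA at 52 → 18 nt.
Frame 2: AAU GUA ACG UCG CUC UGA UGA UGC GAC UUC CAC AUA UGG CUG UCA CUU GUU GAC GCC AUU GAG GAC — no AUG→stop ORF.
Frame 3: AUG UAA CGU CGC UCU GAU GAU GCG ACU UCC ACA UAU GGC UGU CAC UUG UUG ACG CCA UUG AGG — AUG at 3, stop UAA at 6 → 6 nt.
Longest ORF is 36 nt in frame 1 (positions 19–54).

1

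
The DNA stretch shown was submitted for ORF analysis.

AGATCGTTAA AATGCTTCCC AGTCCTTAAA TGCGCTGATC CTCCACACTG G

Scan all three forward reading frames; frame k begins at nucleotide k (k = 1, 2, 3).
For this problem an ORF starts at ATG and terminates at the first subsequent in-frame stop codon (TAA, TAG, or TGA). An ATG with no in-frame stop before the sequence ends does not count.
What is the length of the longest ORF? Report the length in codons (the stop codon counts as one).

6

Frame 1: AGA TCG TTA AAA TGC TTC CCA GTC CTT AAA TGC GCT GAT CCT CCA CAC TGG — no ATG→stop ORF.
Frame 2: GAT CGT TAA AAT GCT TCC CAG TCC TTA AAT GCG CTG ATC CTC CAC ACT — no ATG→stop ORF.
Frame 3: ATC GTT AAA ATG CTT CCC AGT CCT TAA ATG CGC TGA TCC TCC ACA CTG — ATG at 12, stop TAA at 27 → 18 nt; ATG at 30, stop TGA at 36 → 9 nt.
Longest: frame 3, positions 12–29, 18 nt = 6 codons = 5 aa. → 6 codons.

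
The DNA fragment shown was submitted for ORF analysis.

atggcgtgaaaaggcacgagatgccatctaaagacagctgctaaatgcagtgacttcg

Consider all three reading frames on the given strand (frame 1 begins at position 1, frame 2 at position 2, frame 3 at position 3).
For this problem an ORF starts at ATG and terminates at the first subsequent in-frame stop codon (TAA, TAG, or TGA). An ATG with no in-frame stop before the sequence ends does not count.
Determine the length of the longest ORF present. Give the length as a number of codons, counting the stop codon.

8

Frame 1: ATG GCG TGA AAA GGC ACG AGA TGC CAT CTA AAG ACA GCT GCT AAA TGC AGT GAC TTC — ATG at 1, stop TGA at 7 → 9 nt.
Frame 2: TGG CGT GAA AAG GCA CGA GAT GCC ATC TAA AGA CAG CTG CTA AAT GCA GTG ACT TCG — no ATG→stop ORF.
Frame 3: GGC GTG AAA AGG CAC GAG ATG CCA TCT AAA GAC AGC TGC TAA ATG CAG TGA CTT — ATG at 21, stop TAA at 42 → 24 nt; ATG at 45, stop TGA at 51 → 9 nt.
Longest: frame 3, positions 21–44, 24 nt = 8 codons = 7 aa. → 8 codons.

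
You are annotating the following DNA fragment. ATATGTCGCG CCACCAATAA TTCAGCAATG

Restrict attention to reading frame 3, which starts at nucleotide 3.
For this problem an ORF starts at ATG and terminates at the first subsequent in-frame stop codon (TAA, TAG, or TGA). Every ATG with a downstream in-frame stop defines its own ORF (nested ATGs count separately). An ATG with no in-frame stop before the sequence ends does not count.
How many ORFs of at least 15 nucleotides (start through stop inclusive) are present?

Frame 3: ATG TCG CGC CAC CAA TAA TTC AGC AAT — ATG at 3, stop TAA at 18 → 18 nt.
ORFs ≥ 15 nucleotides: frame 3 3–20 (18 nucleotides). Count = 1.

1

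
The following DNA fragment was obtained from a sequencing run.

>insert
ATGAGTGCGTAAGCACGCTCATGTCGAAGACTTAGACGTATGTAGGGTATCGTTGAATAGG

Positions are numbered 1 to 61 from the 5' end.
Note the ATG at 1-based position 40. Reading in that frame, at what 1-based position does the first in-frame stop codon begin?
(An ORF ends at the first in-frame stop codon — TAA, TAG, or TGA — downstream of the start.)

Codons from position 40: ATG (40–42), TAG (43–45).
TAG is a stop codon; it begins at position 43.

43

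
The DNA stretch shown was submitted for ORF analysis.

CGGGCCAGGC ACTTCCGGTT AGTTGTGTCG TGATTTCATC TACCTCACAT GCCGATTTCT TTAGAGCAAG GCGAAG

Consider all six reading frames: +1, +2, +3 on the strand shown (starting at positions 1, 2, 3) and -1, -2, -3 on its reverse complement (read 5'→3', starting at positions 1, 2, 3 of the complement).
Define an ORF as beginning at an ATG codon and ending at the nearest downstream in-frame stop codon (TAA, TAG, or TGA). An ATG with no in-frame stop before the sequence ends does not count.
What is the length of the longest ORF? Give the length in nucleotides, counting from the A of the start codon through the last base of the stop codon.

Reverse complement (5'→3'): CTTCGCCTTGCTCTAAAGAAATCGGCATGTGAGGTAGATGAAATCACGACACAACTAACCGGAAGTGCCTGGCCCG
Frame +1: CGG GCC AGG CAC TTC CGG TTA GTT GTG TCG TGA TTT CAT CTA CCT CAC ATG CCG ATT TCT TTA GAG CAA GGC GAA — no ATG→stop ORF.
Frame +2: GGG CCA GGC ACT TCC GGT TAG TTG TGT CGT GAT TTC ATC TAC CTC ACA TGC CGA TTT CTT TAG AGC AAG GCG AAG — no ATG→stop ORF.
Frame +3: GGC CAG GCA CTT CCG GTT AGT TGT GTC GTG ATT TCA TCT ACC TCA CAT GCC GAT TTC TTT AGA GCA AGG CGA — no ATG→stop ORF.
Frame -1: CTT CGC CTT GCT CTA AAG AAA TCG GCA TGT GAG GTA GAT GAA ATC ACG ACA CAA CTA ACC GGA AGT GCC TGG CCC — no ATG→stop ORF.
Frame -2: TTC GCC TTG CTC TAA AGA AAT CGG CAT GTG AGG TAG ATG AAA TCA CGA CAC AAC TAA CCG GAA GTG CCT GGC CCG — ATG at 38, stop TAA at 56 → 21 nt.
Frame -3: TCG CCT TGC TCT AAA GAA ATC GGC ATG TGA GGT AGA TGA AAT CAC GAC ACA ACT AAC CGG AAG TGC CTG GCC — ATG at 27, stop TGA at 30 → 6 nt.
Longest: frame -2, positions 38–58, 21 nt = 7 codons = 6 aa. → 21 nucleotides.

21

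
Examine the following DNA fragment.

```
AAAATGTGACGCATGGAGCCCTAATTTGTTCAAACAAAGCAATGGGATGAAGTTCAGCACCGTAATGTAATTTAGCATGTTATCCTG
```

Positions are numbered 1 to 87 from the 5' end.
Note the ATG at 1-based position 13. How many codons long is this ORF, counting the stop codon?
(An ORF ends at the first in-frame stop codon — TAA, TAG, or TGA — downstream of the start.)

Codons from position 13: ATG (13–15), GAG (16–18), CCC (19–21), TAA (22–24).
TAA is the first in-frame stop; that's 4 codons including the stop.

4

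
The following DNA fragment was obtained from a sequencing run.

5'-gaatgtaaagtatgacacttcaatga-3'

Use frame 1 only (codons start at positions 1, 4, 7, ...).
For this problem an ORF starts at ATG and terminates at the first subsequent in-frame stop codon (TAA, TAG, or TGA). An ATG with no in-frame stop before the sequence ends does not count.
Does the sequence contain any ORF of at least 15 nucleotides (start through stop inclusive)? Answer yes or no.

Frame 1: GAA TGT AAA GTA TGA CAC TTC AAT — no ATG→stop ORF.
Largest ORF found is 0 nucleotides < 15, so no.

no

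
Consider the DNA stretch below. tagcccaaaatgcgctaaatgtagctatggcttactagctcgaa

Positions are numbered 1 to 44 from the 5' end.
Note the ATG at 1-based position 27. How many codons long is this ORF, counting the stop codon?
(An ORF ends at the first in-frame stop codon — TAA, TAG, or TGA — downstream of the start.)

4

Codons from position 27: ATG (27–29), GCT (30–32), TAC (33–35), TAG (36–38).
TAG is the first in-frame stop; that's 4 codons including the stop.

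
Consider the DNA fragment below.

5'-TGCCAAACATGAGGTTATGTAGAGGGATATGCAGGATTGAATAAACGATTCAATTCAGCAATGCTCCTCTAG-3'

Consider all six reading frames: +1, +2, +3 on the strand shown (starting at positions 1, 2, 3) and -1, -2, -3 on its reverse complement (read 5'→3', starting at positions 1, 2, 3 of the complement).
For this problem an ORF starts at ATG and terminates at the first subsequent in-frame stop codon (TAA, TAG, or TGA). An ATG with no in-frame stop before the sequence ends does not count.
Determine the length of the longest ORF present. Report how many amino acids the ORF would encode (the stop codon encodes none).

11

Reverse complement (5'→3'): CTAGAGGAGCATTGCTGAATTGAATCGTTTATTCAATCCTGCATATCCCTCTACATAACCTCATGTTTGGCA
Frame +1: TGC CAA ACA TGA GGT TAT GTA GAG GGA TAT GCA GGA TTG AAT AAA CGA TTC AAT TCA GCA ATG CTC CTC TAG — ATG at 61, stop TAG at 70 → 12 nt.
Frame +2: GCC AAA CAT GAG GTT ATG TAG AGG GAT ATG CAG GAT TGA ATA AAC GAT TCA ATT CAG CAA TGC TCC TCT — ATG at 17, stop TAG at 20 → 6 nt; ATG at 29, stop TGA at 38 → 12 nt.
Frame +3: CCA AAC ATG AGG TTA TGT AGA GGG ATA TGC AGG ATT GAA TAA ACG ATT CAA TTC AGC AAT GCT CCT CTA — ATG at 9, stop TAA at 42 → 36 nt.
Frame -1: CTA GAG GAG CAT TGC TGA ATT GAA TCG TTT ATT CAA TCC TGC ATA TCC CTC TAC ATA ACC TCA TGT TTG GCA — no ATG→stop ORF.
Frame -2: TAG AGG AGC ATT GCT GAA TTG AAT CGT TTA TTC AAT CCT GCA TAT CCC TCT ACA TAA CCT CAT GTT TGG — no ATG→stop ORF.
Frame -3: AGA GGA GCA TTG CTG AAT TGA ATC GTT TAT TCA ATC CTG CAT ATC CCT CTA CAT AAC CTC ATG TTT GGC — no ATG→stop ORF.
Longest: frame +3, positions 9–44, 36 nt = 12 codons = 11 aa. → 11 amino acids.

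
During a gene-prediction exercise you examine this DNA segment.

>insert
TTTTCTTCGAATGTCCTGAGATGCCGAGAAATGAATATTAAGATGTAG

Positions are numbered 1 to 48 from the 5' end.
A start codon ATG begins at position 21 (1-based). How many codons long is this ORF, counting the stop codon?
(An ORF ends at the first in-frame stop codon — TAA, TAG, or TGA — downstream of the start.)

7

Codons from position 21: ATG (21–23), CCG (24–26), AGA (27–29), AAT (30–32), GAA (33–35), TAT (36–38), TAA (39–41).
TAA is the first in-frame stop; that's 7 codons including the stop.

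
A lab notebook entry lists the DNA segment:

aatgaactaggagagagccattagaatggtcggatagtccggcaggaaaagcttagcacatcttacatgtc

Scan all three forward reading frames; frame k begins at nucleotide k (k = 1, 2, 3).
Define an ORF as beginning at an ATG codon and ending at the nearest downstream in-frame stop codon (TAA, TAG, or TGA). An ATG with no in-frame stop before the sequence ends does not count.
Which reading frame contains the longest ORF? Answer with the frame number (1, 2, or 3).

2

Frame 1: AAT GAA CTA GGA GAG AGC CAT TAG AAT GGT CGG ATA GTC CGG CAG GAA AAG CTT AGC ACA TCT TAC ATG — no ATG→stop ORF.
Frame 2: ATG AAC TAG GAG AGA GCC ATT AGA ATG GTC GGA TAG TCC GGC AGG AAA AGC TTA GCA CAT CTT ACA TGT — ATG at 2, stop TAG at 8 → 9 nt; ATG at 26, stop TAG at 35 → 12 nt.
Frame 3: TGA ACT AGG AGA GAG CCA TTA GAA TGG TCG GAT AGT CCG GCA GGA AAA GCT TAG CAC ATC TTA CAT GTC — no ATG→stop ORF.
Longest ORF is 12 nt in frame 2 (positions 26–37).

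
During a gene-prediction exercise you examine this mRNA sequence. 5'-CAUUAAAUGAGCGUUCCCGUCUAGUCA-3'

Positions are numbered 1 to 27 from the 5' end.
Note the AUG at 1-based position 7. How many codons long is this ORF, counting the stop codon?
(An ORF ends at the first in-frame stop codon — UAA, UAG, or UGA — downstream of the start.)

Codons from position 7: AUG (7–9), AGC (10–12), GUU (13–15), CCC (16–18), GUC (19–21), UAG (22–24).
UAG is the first in-frame stop; that's 6 codons including the stop.

6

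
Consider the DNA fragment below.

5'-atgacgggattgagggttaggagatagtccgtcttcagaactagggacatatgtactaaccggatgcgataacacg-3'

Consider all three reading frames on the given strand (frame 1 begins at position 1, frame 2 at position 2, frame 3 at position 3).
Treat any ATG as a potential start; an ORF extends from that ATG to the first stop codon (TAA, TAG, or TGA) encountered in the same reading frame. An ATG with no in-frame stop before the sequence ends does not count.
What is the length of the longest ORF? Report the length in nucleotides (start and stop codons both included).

Frame 1: ATG ACG GGA TTG AGG GTT AGG AGA TAG TCC GTC TTC AGA ACT AGG GAC ATA TGT ACT AAC CGG ATG CGA TAA CAC — ATG at 1, stop TAG at 25 → 27 nt; ATG at 64, stop TAA at 70 → 9 nt.
Frame 2: TGA CGG GAT TGA GGG TTA GGA GAT AGT CCG TCT TCA GAA CTA GGG ACA TAT GTA CTA ACC GGA TGC GAT AAC ACG — no ATG→stop ORF.
Frame 3: GAC GGG ATT GAG GGT TAG GAG ATA GTC CGT CTT CAG AAC TAG GGA CAT ATG TAC TAA CCG GAT GCG ATA ACA — ATG at 51, stop TAA at 57 → 9 nt.
Longest: frame 1, positions 1–27, 27 nt = 9 codons = 8 aa. → 27 nucleotides.

27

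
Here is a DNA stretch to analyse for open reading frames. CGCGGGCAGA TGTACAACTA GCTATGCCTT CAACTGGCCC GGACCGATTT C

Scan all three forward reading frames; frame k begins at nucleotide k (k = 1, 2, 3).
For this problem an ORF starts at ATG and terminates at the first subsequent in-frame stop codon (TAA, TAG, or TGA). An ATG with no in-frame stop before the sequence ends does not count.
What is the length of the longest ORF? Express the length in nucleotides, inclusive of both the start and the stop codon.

12

Frame 1: CGC GGG CAG ATG TAC AAC TAG CTA TGC CTT CAA CTG GCC CGG ACC GAT TTC — ATG at 10, stop TAG at 19 → 12 nt.
Frame 2: GCG GGC AGA TGT ACA ACT AGC TAT GCC TTC AAC TGG CCC GGA CCG ATT — no ATG→stop ORF.
Frame 3: CGG GCA GAT GTA CAA CTA GCT ATG CCT TCA ACT GGC CCG GAC CGA TTT — no ATG→stop ORF.
Longest: frame 1, positions 10–21, 12 nt = 4 codons = 3 aa. → 12 nucleotides.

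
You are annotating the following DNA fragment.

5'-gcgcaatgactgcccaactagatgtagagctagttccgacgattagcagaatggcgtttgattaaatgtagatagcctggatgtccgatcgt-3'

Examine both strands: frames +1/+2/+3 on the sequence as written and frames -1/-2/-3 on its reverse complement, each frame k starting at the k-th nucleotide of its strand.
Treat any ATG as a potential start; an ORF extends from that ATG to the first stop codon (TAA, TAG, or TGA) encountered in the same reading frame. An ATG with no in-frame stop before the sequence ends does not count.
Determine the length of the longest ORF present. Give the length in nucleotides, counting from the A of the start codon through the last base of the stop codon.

60

Reverse complement (5'→3'): ACGATCGGACATCCAGGCTATCTACATTTAATCAAACGCCATTCTGCTAATCGTCGGAACTAGCTCTACATCTAGTTGGGCAGTCATTGCGC
Frame +1: GCG CAA TGA CTG CCC AAC TAG ATG TAG AGC TAG TTC CGA CGA TTA GCA GAA TGG CGT TTG ATT AAA TGT AGA TAG CCT GGA TGT CCG ATC — ATG at 22, stop TAG at 25 → 6 nt.
Frame +2: CGC AAT GAC TGC CCA ACT AGA TGT AGA GCT AGT TCC GAC GAT TAG CAG AAT GGC GTT TGA TTA AAT GTA GAT AGC CTG GAT GTC CGA TCG — no ATG→stop ORF.
Frame +3: GCA ATG ACT GCC CAA CTA GAT GTA GAG CTA GTT CCG ACG ATT AGC AGA ATG GCG TTT GAT TAA ATG TAG ATA GCC TGG ATG TCC GAT CGT — ATG at 6, stop TAA at 63 → 60 nt; ATG at 51, stop TAA at 63 → 15 nt; ATG at 66, stop TAG at 69 → 6 nt.
Frame -1: ACG ATC GGA CAT CCA GGC TAT CTA CAT TTA ATC AAA CGC CAT TCT GCT AAT CGT CGG AAC TAG CTC TAC ATC TAG TTG GGC AGT CAT TGC — no ATG→stop ORF.
Frame -2: CGA TCG GAC ATC CAG GCT ATC TAC ATT TAA TCA AAC GCC ATT CTG CTA ATC GTC GGA ACT AGC TCT ACA TCT AGT TGG GCA GTC ATT GCG — no ATG→stop ORF.
Frame -3: GAT CGG ACA TCC AGG CTA TCT ACA TTT AAT CAA ACG CCA TTC TGC TAA TCG TCG GAA CTA GCT CTA CAT CTA GTT GGG CAG TCA TTG CGC — no ATG→stop ORF.
Longest: frame +3, positions 6–65, 60 nt = 20 codons = 19 aa. → 60 nucleotides.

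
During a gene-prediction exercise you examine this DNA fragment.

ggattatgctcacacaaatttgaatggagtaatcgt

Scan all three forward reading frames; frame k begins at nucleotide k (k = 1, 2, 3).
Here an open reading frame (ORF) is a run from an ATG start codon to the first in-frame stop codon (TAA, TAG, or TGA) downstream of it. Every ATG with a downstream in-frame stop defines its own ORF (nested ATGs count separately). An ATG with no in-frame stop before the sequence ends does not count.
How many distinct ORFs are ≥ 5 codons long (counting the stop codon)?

Frame 1: GGA TTA TGC TCA CAC AAA TTT GAA TGG AGT AAT CGT — no ATG→stop ORF.
Frame 2: GAT TAT GCT CAC ACA AAT TTG AAT GGA GTA ATC — no ATG→stop ORF.
Frame 3: ATT ATG CTC ACA CAA ATT TGA ATG GAG TAA TCG — ATG at 6, stop TGA at 21 → 18 nt; ATG at 24, stop TAA at 30 → 9 nt.
ORFs ≥ 5 codons: frame 3 6–23 (6 codons). Count = 1.

1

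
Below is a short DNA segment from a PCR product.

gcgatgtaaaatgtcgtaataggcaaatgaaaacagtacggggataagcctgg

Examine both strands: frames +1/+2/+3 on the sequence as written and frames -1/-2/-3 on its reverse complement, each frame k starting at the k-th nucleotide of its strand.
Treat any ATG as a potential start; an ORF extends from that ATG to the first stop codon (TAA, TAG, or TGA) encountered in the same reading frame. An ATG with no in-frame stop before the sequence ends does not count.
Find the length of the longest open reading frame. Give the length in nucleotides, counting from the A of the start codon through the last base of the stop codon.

21

Reverse complement (5'→3'): CCAGGCTTATCCCCGTACTGTTTTCATTTGCCTATTACGACATTTTACATCGC
Frame +1: GCG ATG TAA AAT GTC GTA ATA GGC AAA TGA AAA CAG TAC GGG GAT AAG CCT — ATG at 4, stop TAA at 7 → 6 nt.
Frame +2: CGA TGT AAA ATG TCG TAA TAG GCA AAT GAA AAC AGT ACG GGG ATA AGC CTG — ATG at 11, stop TAA at 17 → 9 nt.
Frame +3: GAT GTA AAA TGT CGT AAT AGG CAA ATG AAA ACA GTA CGG GGA TAA GCC TGG — ATG at 27, stop TAA at 45 → 21 nt.
Frame -1: CCA GGC TTA TCC CCG TAC TGT TTT CAT TTG CCT ATT ACG ACA TTT TAC ATC — no ATG→stop ORF.
Frame -2: CAG GCT TAT CCC CGT ACT GTT TTC ATT TGC CTA TTA CGA CAT TTT ACA TCG — no ATG→stop ORF.
Frame -3: AGG CTT ATC CCC GTA CTG TTT TCA TTT GCC TAT TAC GAC ATT TTA CAT CGC — no ATG→stop ORF.
Longest: frame +3, positions 27–47, 21 nt = 7 codons = 6 aa. → 21 nucleotides.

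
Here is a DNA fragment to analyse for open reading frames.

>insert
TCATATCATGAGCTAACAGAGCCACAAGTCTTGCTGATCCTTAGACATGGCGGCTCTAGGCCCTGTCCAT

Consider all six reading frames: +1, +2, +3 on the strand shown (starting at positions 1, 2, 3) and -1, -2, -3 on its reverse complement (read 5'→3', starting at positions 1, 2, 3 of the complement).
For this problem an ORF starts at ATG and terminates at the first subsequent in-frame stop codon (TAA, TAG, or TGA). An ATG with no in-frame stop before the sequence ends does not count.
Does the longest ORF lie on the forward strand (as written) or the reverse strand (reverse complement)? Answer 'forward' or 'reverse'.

reverse

Reverse complement (5'→3'): ATGGACAGGGCCTAGAGCCGCCATGTCTAAGGATCAGCAAGACTTGTGGCTCTGTTAGCTCATGATATGA
Frame +1: TCA TAT CAT GAG CTA ACA GAG CCA CAA GTC TTG CTG ATC CTT AGA CAT GGC GGC TCT AGG CCC TGT CCA — no ATG→stop ORF.
Frame +2: CAT ATC ATG AGC TAA CAG AGC CAC AAG TCT TGC TGA TCC TTA GAC ATG GCG GCT CTA GGC CCT GTC CAT — ATG at 8, stop TAA at 14 → 9 nt.
Frame +3: ATA TCA TGA GCT AAC AGA GCC ACA AGT CTT GCT GAT CCT TAG ACA TGG CGG CTC TAG GCC CTG TCC — no ATG→stop ORF.
Frame -1: ATG GAC AGG GCC TAG AGC CGC CAT GTC TAA GGA TCA GCA AGA CTT GTG GCT CTG TTA GCT CAT GAT ATG — ATG at 1, stop TAG at 13 → 15 nt.
Frame -2: TGG ACA GGG CCT AGA GCC GCC ATG TCT AAG GAT CAG CAA GAC TTG TGG CTC TGT TAG CTC ATG ATA TGA — ATG at 23, stop TAG at 56 → 36 nt; ATG at 62, stop TGA at 68 → 9 nt.
Frame -3: GGA CAG GGC CTA GAG CCG CCA TGT CTA AGG ATC AGC AAG ACT TGT GGC TCT GTT AGC TCA TGA TAT — no ATG→stop ORF.
Forward-strand max 9 nt; reverse-strand max 36 nt. The reverse strand has the longer ORF.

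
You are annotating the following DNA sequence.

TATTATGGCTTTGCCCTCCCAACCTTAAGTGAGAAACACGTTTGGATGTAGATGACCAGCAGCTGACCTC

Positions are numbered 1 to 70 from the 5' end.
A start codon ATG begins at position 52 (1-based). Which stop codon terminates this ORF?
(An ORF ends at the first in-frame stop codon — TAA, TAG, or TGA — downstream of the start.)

Codons from position 52: ATG (52–54), ACC (55–57), AGC (58–60), AGC (61–63), TGA (64–66).
The first in-frame stop codon is TGA.

TGA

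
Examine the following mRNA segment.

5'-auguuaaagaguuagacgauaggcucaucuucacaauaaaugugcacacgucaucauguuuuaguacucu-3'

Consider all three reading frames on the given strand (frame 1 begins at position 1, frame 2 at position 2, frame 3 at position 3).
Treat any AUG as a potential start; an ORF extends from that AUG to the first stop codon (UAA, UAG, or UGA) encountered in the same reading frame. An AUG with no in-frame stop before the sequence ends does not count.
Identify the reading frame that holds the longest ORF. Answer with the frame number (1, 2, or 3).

1

Frame 1: AUG UUA AAG AGU UAG ACG AUA GGC UCA UCU UCA CAA UAA AUG UGC ACA CGU CAU CAU GUU UUA GUA CUC — AUG at 1, stop UAG at 13 → 15 nt.
Frame 2: UGU UAA AGA GUU AGA CGA UAG GCU CAU CUU CAC AAU AAA UGU GCA CAC GUC AUC AUG UUU UAG UAC UCU — AUG at 56, stop UAG at 62 → 9 nt.
Frame 3: GUU AAA GAG UUA GAC GAU AGG CUC AUC UUC ACA AUA AAU GUG CAC ACG UCA UCA UGU UUU AGU ACU — no AUG→stop ORF.
Longest ORF is 15 nt in frame 1 (positions 1–15).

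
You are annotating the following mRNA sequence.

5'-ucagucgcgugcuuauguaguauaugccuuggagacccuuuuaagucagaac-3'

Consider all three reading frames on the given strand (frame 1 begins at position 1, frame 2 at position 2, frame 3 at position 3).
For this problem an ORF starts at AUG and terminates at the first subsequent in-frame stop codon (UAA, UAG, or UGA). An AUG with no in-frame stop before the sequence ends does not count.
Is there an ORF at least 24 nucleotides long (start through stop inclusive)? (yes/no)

no

Frame 1: UCA GUC GCG UGC UUA UGU AGU AUA UGC CUU GGA GAC CCU UUU AAG UCA GAA — no AUG→stop ORF.
Frame 2: CAG UCG CGU GCU UAU GUA GUA UAU GCC UUG GAG ACC CUU UUA AGU CAG AAC — no AUG→stop ORF.
Frame 3: AGU CGC GUG CUU AUG UAG UAU AUG CCU UGG AGA CCC UUU UAA GUC AGA — AUG at 15, stop UAG at 18 → 6 nt; AUG at 24, stop UAA at 42 → 21 nt.
Largest ORF found is 21 nucleotides < 24, so no.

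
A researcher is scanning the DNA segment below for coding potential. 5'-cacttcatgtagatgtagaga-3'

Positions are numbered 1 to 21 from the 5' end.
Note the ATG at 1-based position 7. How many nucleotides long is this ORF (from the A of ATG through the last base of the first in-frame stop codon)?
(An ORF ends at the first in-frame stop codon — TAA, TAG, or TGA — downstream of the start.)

6

Codons from position 7: ATG (7–9), TAG (10–12).
TAG is the first in-frame stop; ORF spans 7–12, 6 nucleotides.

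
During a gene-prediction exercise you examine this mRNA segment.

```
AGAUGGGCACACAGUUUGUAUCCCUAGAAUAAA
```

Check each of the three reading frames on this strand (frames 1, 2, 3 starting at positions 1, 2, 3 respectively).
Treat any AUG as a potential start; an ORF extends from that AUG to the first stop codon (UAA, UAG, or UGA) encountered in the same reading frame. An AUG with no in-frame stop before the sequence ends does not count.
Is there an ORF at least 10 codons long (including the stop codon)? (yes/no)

Frame 1: AGA UGG GCA CAC AGU UUG UAU CCC UAG AAU AAA — no AUG→stop ORF.
Frame 2: GAU GGG CAC ACA GUU UGU AUC CCU AGA AUA — no AUG→stop ORF.
Frame 3: AUG GGC ACA CAG UUU GUA UCC CUA GAA UAA — AUG at 3, stop UAA at 30 → 30 nt.
Frame 3 has an ORF of 10 codons (positions 3–32) ≥ 10, so yes.

yes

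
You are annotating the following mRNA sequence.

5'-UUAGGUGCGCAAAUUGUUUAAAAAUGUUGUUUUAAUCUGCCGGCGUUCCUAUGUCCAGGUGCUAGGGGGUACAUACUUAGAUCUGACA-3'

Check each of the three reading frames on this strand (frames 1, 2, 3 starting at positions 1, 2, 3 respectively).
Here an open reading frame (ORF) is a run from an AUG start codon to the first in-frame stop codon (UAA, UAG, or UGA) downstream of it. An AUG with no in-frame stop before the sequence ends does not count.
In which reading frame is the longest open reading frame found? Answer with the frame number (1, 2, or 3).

Frame 1: UUA GGU GCG CAA AUU GUU UAA AAA UGU UGU UUU AAU CUG CCG GCG UUC CUA UGU CCA GGU GCU AGG GGG UAC AUA CUU AGA UCU GAC — no AUG→stop ORF.
Frame 2: UAG GUG CGC AAA UUG UUU AAA AAU GUU GUU UUA AUC UGC CGG CGU UCC UAU GUC CAG GUG CUA GGG GGU ACA UAC UUA GAU CUG ACA — no AUG→stop ORF.
Frame 3: AGG UGC GCA AAU UGU UUA AAA AUG UUG UUU UAA UCU GCC GGC GUU CCU AUG UCC AGG UGC UAG GGG GUA CAU ACU UAG AUC UGA — AUG at 24, stop UAA at 33 → 12 nt; AUG at 51, stop UAG at 63 → 15 nt.
Longest ORF is 15 nt in frame 3 (positions 51–65).

3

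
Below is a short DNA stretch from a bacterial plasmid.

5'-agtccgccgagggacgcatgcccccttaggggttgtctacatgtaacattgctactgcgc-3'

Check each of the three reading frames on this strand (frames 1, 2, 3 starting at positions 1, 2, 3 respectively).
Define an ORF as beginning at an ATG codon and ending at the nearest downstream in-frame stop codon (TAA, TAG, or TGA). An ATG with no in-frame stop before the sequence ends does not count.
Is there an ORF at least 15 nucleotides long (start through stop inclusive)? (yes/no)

no

Frame 1: AGT CCG CCG AGG GAC GCA TGC CCC CTT AGG GGT TGT CTA CAT GTA ACA TTG CTA CTG CGC — no ATG→stop ORF.
Frame 2: GTC CGC CGA GGG ACG CAT GCC CCC TTA GGG GTT GTC TAC ATG TAA CAT TGC TAC TGC — ATG at 41, stop TAA at 44 → 6 nt.
Frame 3: TCC GCC GAG GGA CGC ATG CCC CCT TAG GGG TTG TCT ACA TGT AAC ATT GCT ACT GCG — ATG at 18, stop TAG at 27 → 12 nt.
Largest ORF found is 12 nucleotides < 15, so no.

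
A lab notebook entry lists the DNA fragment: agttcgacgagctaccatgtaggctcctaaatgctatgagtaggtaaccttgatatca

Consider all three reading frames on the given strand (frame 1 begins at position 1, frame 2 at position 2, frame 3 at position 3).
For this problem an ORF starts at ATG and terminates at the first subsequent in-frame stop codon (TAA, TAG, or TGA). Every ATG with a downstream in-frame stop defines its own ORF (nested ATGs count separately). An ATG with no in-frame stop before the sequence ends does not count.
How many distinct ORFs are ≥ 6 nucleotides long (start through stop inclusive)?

3

Frame 1: AGT TCG ACG AGC TAC CAT GTA GGC TCC TAA ATG CTA TGA GTA GGT AAC CTT GAT ATC — ATG at 31, stop TGA at 37 → 9 nt.
Frame 2: GTT CGA CGA GCT ACC ATG TAG GCT CCT AAA TGC TAT GAG TAG GTA ACC TTG ATA TCA — ATG at 17, stop TAG at 20 → 6 nt.
Frame 3: TTC GAC GAG CTA CCA TGT AGG CTC CTA AAT GCT ATG AGT AGG TAA CCT TGA TAT — ATG at 36, stop TAA at 45 → 12 nt.
ORFs ≥ 6 nucleotides: frame 1 31–39 (9 nucleotides), frame 2 17–22 (6 nucleotides), frame 3 36–47 (12 nucleotides). Count = 3.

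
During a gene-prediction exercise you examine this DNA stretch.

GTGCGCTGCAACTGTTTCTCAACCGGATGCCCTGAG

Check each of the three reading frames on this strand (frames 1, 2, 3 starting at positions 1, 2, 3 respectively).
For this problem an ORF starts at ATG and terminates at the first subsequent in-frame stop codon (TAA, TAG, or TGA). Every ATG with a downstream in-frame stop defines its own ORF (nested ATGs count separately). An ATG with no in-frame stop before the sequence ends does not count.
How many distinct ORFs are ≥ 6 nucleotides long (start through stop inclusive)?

1

Frame 1: GTG CGC TGC AAC TGT TTC TCA ACC GGA TGC CCT GAG — no ATG→stop ORF.
Frame 2: TGC GCT GCA ACT GTT TCT CAA CCG GAT GCC CTG — no ATG→stop ORF.
Frame 3: GCG CTG CAA CTG TTT CTC AAC CGG ATG CCC TGA — ATG at 27, stop TGA at 33 → 9 nt.
ORFs ≥ 6 nucleotides: frame 3 27–35 (9 nucleotides). Count = 1.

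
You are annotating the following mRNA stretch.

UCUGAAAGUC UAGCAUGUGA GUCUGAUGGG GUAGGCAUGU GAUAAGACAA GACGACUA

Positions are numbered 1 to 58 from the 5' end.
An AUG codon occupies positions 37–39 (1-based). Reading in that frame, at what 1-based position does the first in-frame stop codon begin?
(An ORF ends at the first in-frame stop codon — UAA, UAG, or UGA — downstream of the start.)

Codons from position 37: AUG (37–39), UGA (40–42).
UGA is a stop codon; it begins at position 40.

40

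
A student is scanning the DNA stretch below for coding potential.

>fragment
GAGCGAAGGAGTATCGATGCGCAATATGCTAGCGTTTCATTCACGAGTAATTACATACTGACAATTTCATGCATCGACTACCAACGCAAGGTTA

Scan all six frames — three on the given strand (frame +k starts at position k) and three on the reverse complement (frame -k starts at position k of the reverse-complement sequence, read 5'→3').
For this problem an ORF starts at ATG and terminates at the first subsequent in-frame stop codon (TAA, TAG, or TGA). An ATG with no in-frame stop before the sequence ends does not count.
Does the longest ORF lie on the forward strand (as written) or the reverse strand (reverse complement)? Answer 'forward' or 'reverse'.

Reverse complement (5'→3'): TAACCTTGCGTTGGTAGTCGATGCATGAAATTGTCAGTATGTAATTACTCGTGAATGAAACGCTAGCATATTGCGCATCGATACTCCTTCGCTC
Frame +1: GAG CGA AGG AGT ATC GAT GCG CAA TAT GCT AGC GTT TCA TTC ACG AGT AAT TAC ATA CTG ACA ATT TCA TGC ATC GAC TAC CAA CGC AAG GTT — no ATG→stop ORF.
Frame +2: AGC GAA GGA GTA TCG ATG CGC AAT ATG CTA GCG TTT CAT TCA CGA GTA ATT ACA TAC TGA CAA TTT CAT GCA TCG ACT ACC AAC GCA AGG TTA — ATG at 17, stop TGA at 59 → 45 nt; ATG at 26, stop TGA at 59 → 36 nt.
Frame +3: GCG AAG GAG TAT CGA TGC GCA ATA TGC TAG CGT TTC ATT CAC GAG TAA TTA CAT ACT GAC AAT TTC ATG CAT CGA CTA CCA ACG CAA GGT — no ATG→stop ORF.
Frame -1: TAA CCT TGC GTT GGT AGT CGA TGC ATG AAA TTG TCA GTA TGT AAT TAC TCG TGA ATG AAA CGC TAG CAT ATT GCG CAT CGA TAC TCC TTC GCT — ATG at 25, stop TGA at 52 → 30 nt; ATG at 55, stop TAG at 64 → 12 nt.
Frame -2: AAC CTT GCG TTG GTA GTC GAT GCA TGA AAT TGT CAG TAT GTA ATT ACT CGT GAA TGA AAC GCT AGC ATA TTG CGC ATC GAT ACT CCT TCG CTC — no ATG→stop ORF.
Frame -3: ACC TTG CGT TGG TAG TCG ATG CAT GAA ATT GTC AGT ATG TAA TTA CTC GTG AAT GAA ACG CTA GCA TAT TGC GCA TCG ATA CTC CTT CGC — ATG at 21, stop TAA at 42 → 24 nt; ATG at 39, stop TAA at 42 → 6 nt.
Forward-strand max 45 nt; reverse-strand max 30 nt. The forward strand has the longer ORF.

forward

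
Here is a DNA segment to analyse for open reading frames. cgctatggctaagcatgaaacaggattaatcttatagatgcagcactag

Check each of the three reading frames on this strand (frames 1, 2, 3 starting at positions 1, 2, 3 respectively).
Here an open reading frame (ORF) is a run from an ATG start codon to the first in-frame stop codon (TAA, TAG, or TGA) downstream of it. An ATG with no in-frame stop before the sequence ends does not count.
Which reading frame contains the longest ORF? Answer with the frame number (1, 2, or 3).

Frame 1: CGC TAT GGC TAA GCA TGA AAC AGG ATT AAT CTT ATA GAT GCA GCA CTA — no ATG→stop ORF.
Frame 2: GCT ATG GCT AAG CAT GAA ACA GGA TTA ATC TTA TAG ATG CAG CAC TAG — ATG at 5, stop TAG at 35 → 33 nt; ATG at 38, stop TAG at 47 → 12 nt.
Frame 3: CTA TGG CTA AGC ATG AAA CAG GAT TAA TCT TAT AGA TGC AGC ACT — ATG at 15, stop TAA at 27 → 15 nt.
Longest ORF is 33 nt in frame 2 (positions 5–37).

2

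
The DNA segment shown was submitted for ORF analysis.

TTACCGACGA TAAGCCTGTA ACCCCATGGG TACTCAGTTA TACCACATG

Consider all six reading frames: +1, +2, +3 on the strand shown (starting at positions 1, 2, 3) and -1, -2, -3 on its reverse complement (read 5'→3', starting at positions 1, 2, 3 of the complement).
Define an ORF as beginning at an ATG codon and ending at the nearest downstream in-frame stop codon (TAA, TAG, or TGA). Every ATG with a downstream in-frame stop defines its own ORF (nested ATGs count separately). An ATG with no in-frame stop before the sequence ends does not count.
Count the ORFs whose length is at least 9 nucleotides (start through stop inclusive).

2

Reverse complement (5'→3'): CATGTGGTATAACTGAGTACCCATGGGGTTACAGGCTTATCGTCGGTAA
Frame +1: TTA CCG ACG ATA AGC CTG TAA CCC CAT GGG TAC TCA GTT ATA CCA CAT — no ATG→stop ORF.
Frame +2: TAC CGA CGA TAA GCC TGT AAC CCC ATG GGT ACT CAG TTA TAC CAC ATG — no ATG→stop ORF.
Frame +3: ACC GAC GAT AAG CCT GTA ACC CCA TGG GTA CTC AGT TAT ACC ACA — no ATG→stop ORF.
Frame -1: CAT GTG GTA TAA CTG AGT ACC CAT GGG GTT ACA GGC TTA TCG TCG GTA — no ATG→stop ORF.
Frame -2: ATG TGG TAT AAC TGA GTA CCC ATG GGG TTA CAG GCT TAT CGT CGG TAA — ATG at 2, stop TGA at 14 → 15 nt; ATG at 23, stop TAA at 47 → 27 nt.
Frame -3: TGT GGT ATA ACT GAG TAC CCA TGG GGT TAC AGG CTT ATC GTC GGT — no ATG→stop ORF.
ORFs ≥ 9 nucleotides: frame -2 2–16 (15 nucleotides), frame -2 23–49 (27 nucleotides). Count = 2.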